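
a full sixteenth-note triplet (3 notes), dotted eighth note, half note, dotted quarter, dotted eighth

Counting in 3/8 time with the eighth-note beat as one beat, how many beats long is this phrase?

One eighth-note beat = 2 sixteenth notes.
Each duration in sixteenth notes: a full sixteenth-note triplet (3 notes) (three triplet sixteenths span one eighth) = 2; dotted eighth note = 3; half note = 8; dotted quarter = 6; dotted eighth = 3.
Sum: 2 + 3 + 8 + 6 + 3 = 22.
22 ÷ 2 = 11 beats.

11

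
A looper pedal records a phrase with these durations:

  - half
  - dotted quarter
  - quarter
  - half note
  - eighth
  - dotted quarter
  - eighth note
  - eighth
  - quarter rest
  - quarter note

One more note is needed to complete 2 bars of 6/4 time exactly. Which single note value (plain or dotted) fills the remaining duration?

2 bars of 6/4 = 24 eighth notes.
Express everything in eighth notes: half = 4; dotted quarter = 3; quarter = 2; half note = 4; eighth = 1; dotted quarter = 3; eighth note = 1; eighth = 1; quarter rest = 2; quarter note = 2.
Sum: 4 + 3 + 2 + 4 + 1 + 3 + 1 + 1 + 2 + 2 = 23.
Remaining: 24 − 23 = 1 eighth note, which is a eighth note.

eighth note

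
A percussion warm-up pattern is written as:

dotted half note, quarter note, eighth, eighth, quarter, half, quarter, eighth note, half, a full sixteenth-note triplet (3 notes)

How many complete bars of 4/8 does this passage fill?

6

One bar of 4/8 = 4 eighth notes.
In eighth notes: dotted half note = 6; quarter note = 2; eighth = 1; eighth = 1; quarter = 2; half = 4; quarter = 2; eighth note = 1; half = 4; a full sixteenth-note triplet (3 notes) (three triplet sixteenths span one eighth) = 1.
Adding: 6 + 2 + 1 + 1 + 2 + 4 + 2 + 1 + 4 + 1 = 24.
24 ÷ 4 = 6 complete bars with 0 left over.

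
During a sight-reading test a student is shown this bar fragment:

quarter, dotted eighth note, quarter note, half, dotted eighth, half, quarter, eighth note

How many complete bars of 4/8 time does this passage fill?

4

One bar of 4/8 = 8 sixteenth notes.
Each duration in sixteenth notes: quarter = 4; dotted eighth note = 3; quarter note = 4; half = 8; dotted eighth = 3; half = 8; quarter = 4; eighth note = 2.
Adding: 4 + 3 + 4 + 8 + 3 + 8 + 4 + 2 = 36.
36 ÷ 8 = 4 complete bars with 4 left over.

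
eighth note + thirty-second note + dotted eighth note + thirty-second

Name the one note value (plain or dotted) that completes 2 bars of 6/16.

dotted quarter note

2 bars of 6/16 = 24 thirty-second notes.
Convert each value to thirty-second notes: eighth note = 4; thirty-second note = 1; dotted eighth note = 6; thirty-second = 1.
Total: 4 + 1 + 6 + 1 = 12.
Remaining: 24 − 12 = 12 thirty-second notes, which is a dotted quarter note.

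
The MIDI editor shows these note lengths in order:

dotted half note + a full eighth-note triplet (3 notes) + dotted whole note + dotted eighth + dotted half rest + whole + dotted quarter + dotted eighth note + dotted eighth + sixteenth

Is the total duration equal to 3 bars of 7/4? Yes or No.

Yes

One bar of 7/4 = 28 sixteenth notes, so 3 bars = 84.
Working in sixteenth notes: dotted half note = 12; a full eighth-note triplet (3 notes) (three triplet eighths span one quarter) = 4; dotted whole note = 24; dotted eighth = 3; dotted half rest = 12; whole = 16; dotted quarter = 6; dotted eighth note = 3; dotted eighth = 3; sixteenth = 1.
Total: 12 + 4 + 24 + 3 + 12 + 16 + 6 + 3 + 3 + 1 = 84.
84 equals 84, so the answer is Yes.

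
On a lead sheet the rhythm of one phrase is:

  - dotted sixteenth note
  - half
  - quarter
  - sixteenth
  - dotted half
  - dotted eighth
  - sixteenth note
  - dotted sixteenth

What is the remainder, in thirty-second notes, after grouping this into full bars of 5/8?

One bar of 5/8 = 20 thirty-second notes.
Each duration in thirty-second notes: dotted sixteenth note = 3; half = 16; quarter = 8; sixteenth = 2; dotted half = 24; dotted eighth = 6; sixteenth note = 2; dotted sixteenth = 3.
Total: 3 + 16 + 8 + 2 + 24 + 6 + 2 + 3 = 64.
64 ÷ 20 = 3 complete bars with 4 thirty-second notes remaining.

4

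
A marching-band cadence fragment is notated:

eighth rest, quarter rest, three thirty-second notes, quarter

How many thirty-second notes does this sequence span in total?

23

Express everything in thirty-second notes: eighth rest = 4; quarter rest = 8; thirty-second note = 1; thirty-second note = 1; thirty-second note = 1; quarter = 8.
Total: 4 + 8 + 1 + 1 + 1 + 8 = 23 thirty-second notes.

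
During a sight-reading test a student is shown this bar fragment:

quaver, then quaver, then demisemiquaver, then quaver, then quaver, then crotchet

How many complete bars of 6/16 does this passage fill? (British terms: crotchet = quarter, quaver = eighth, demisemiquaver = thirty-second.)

One bar of 6/16 = 12 thirty-second notes.
Convert each value to thirty-second notes: quaver = 4; quaver = 4; demisemiquaver = 1; quaver = 4; quaver = 4; crotchet = 8.
Altogether 4 + 4 + 1 + 4 + 4 + 8 = 25.
25 ÷ 12 = 2 complete bars with 1 left over.

2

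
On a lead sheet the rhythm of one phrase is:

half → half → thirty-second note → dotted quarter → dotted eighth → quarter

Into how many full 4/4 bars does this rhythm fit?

1

One bar of 4/4 = 32 thirty-second notes.
Express everything in thirty-second notes: half = 16; half = 16; thirty-second note = 1; dotted quarter = 12; dotted eighth = 6; quarter = 8.
Altogether 16 + 16 + 1 + 12 + 6 + 8 = 59.
59 ÷ 32 = 1 complete bar with 27 left over.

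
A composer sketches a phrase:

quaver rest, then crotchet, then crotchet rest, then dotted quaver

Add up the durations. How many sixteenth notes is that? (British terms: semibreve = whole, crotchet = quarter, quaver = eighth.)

13

In sixteenth notes: quaver rest = 2; crotchet = 4; crotchet rest = 4; dotted quaver = 3.
Altogether 2 + 4 + 4 + 3 = 13 sixteenth notes.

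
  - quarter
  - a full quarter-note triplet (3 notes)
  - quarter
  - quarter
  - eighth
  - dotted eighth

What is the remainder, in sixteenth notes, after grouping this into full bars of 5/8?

5

One bar of 5/8 = 10 sixteenth notes.
In sixteenth notes: quarter = 4; a full quarter-note triplet (3 notes) (three triplet quarters span one half) = 8; quarter = 4; quarter = 4; eighth = 2; dotted eighth = 3.
Altogether 4 + 8 + 4 + 4 + 2 + 3 = 25.
25 ÷ 10 = 2 complete bars with 5 sixteenth notes remaining.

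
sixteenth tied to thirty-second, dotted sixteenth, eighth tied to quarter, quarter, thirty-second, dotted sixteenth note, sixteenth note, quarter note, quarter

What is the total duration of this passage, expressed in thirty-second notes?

48

Each duration in thirty-second notes: sixteenth tied to thirty-second (sixteenth + thirty-second) = 3; dotted sixteenth = 3; eighth tied to quarter (eighth + quarter) = 12; quarter = 8; thirty-second = 1; dotted sixteenth note = 3; sixteenth note = 2; quarter note = 8; quarter = 8.
Adding: 3 + 3 + 12 + 8 + 1 + 3 + 2 + 8 + 8 = 48 thirty-second notes.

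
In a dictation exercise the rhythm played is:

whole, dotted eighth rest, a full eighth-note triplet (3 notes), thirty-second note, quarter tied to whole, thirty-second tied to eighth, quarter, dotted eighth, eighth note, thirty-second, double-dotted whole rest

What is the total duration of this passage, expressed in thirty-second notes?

Express everything in thirty-second notes: whole = 32; dotted eighth rest = 6; a full eighth-note triplet (3 notes) (three triplet eighths span one quarter) = 8; thirty-second note = 1; quarter tied to whole (quarter + whole) = 40; thirty-second tied to eighth (thirty-second + eighth) = 5; quarter = 8; dotted eighth = 6; eighth note = 4; thirty-second = 1; double-dotted whole rest = 56.
Total: 32 + 6 + 8 + 1 + 40 + 5 + 8 + 6 + 4 + 1 + 56 = 167 thirty-second notes.

167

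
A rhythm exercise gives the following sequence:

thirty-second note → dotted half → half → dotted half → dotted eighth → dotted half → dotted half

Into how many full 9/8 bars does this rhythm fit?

3

One bar of 9/8 = 36 thirty-second notes.
Each duration in thirty-second notes: thirty-second note = 1; dotted half = 24; half = 16; dotted half = 24; dotted eighth = 6; dotted half = 24; dotted half = 24.
Adding: 1 + 24 + 16 + 24 + 6 + 24 + 24 = 119.
119 ÷ 36 = 3 complete bars with 11 left over.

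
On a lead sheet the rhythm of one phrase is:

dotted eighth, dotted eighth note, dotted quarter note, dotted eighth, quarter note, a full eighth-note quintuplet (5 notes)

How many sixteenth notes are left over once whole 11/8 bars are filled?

5

One bar of 11/8 = 22 sixteenth notes.
Each duration in sixteenth notes: dotted eighth = 3; dotted eighth note = 3; dotted quarter note = 6; dotted eighth = 3; quarter note = 4; a full eighth-note quintuplet (5 notes) (five quintuplet eighths span one half) = 8.
Adding: 3 + 3 + 6 + 3 + 4 + 8 = 27.
27 ÷ 22 = 1 complete bar with 5 sixteenth notes remaining.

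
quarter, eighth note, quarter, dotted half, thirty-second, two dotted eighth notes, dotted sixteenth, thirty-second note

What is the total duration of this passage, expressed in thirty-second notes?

61

Convert each value to thirty-second notes: quarter = 8; eighth note = 4; quarter = 8; dotted half = 24; thirty-second = 1; dotted eighth note = 6; dotted eighth note = 6; dotted sixteenth = 3; thirty-second note = 1.
Sum: 8 + 4 + 8 + 24 + 1 + 6 + 6 + 3 + 1 = 61 thirty-second notes.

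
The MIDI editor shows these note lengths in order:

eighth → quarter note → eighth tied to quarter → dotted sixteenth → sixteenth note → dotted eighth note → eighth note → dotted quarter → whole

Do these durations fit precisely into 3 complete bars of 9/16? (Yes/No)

No

One bar of 9/16 = 18 thirty-second notes, so 3 bars = 54.
Each duration in thirty-second notes: eighth = 4; quarter note = 8; eighth tied to quarter (eighth + quarter) = 12; dotted sixteenth = 3; sixteenth note = 2; dotted eighth note = 6; eighth note = 4; dotted quarter = 12; whole = 32.
Sum: 4 + 8 + 12 + 3 + 2 + 6 + 4 + 12 + 32 = 83.
83 exceeds 54, so the answer is No.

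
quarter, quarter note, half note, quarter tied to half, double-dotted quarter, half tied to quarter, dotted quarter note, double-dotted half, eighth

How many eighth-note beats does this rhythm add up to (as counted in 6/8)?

One eighth-note beat = 2 sixteenth notes.
Each duration in sixteenth notes: quarter = 4; quarter note = 4; half note = 8; quarter tied to half (quarter + half) = 12; double-dotted quarter = 7; half tied to quarter (half + quarter) = 12; dotted quarter note = 6; double-dotted half = 14; eighth = 2.
Total: 4 + 4 + 8 + 12 + 7 + 12 + 6 + 14 + 2 = 69.
69 ÷ 2 = 34.5 beats.

34.5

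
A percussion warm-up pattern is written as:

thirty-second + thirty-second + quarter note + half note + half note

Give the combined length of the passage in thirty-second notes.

Each duration in thirty-second notes: thirty-second = 1; thirty-second = 1; quarter note = 8; half note = 16; half note = 16.
Sum: 1 + 1 + 8 + 16 + 16 = 42 thirty-second notes.

42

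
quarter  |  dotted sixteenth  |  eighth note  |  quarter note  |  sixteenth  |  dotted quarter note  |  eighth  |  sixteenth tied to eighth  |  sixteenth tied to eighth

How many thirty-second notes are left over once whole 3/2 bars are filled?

5

One bar of 3/2 = 48 thirty-second notes.
Express everything in thirty-second notes: quarter = 8; dotted sixteenth = 3; eighth note = 4; quarter note = 8; sixteenth = 2; dotted quarter note = 12; eighth = 4; sixteenth tied to eighth (sixteenth + eighth) = 6; sixteenth tied to eighth (sixteenth + eighth) = 6.
Adding: 8 + 3 + 4 + 8 + 2 + 12 + 4 + 6 + 6 = 53.
53 ÷ 48 = 1 complete bar with 5 thirty-second notes remaining.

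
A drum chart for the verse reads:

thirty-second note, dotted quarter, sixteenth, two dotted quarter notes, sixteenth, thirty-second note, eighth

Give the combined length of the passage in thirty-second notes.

Convert each value to thirty-second notes: thirty-second note = 1; dotted quarter = 12; sixteenth = 2; dotted quarter note = 12; dotted quarter note = 12; sixteenth = 2; thirty-second note = 1; eighth = 4.
Total: 1 + 12 + 2 + 12 + 12 + 2 + 1 + 4 = 46 thirty-second notes.

46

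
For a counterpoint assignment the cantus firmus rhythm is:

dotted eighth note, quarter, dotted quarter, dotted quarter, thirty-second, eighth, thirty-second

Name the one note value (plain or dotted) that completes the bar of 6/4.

The bar of 6/4 = 48 thirty-second notes.
Working in thirty-second notes: dotted eighth note = 6; quarter = 8; dotted quarter = 12; dotted quarter = 12; thirty-second = 1; eighth = 4; thirty-second = 1.
Altogether 6 + 8 + 12 + 12 + 1 + 4 + 1 = 44.
Remaining: 48 − 44 = 4 thirty-second notes, which is a eighth note.

eighth note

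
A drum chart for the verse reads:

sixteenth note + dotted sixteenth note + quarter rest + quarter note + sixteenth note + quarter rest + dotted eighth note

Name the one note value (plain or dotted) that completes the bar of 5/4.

The bar of 5/4 = 40 thirty-second notes.
Each duration in thirty-second notes: sixteenth note = 2; dotted sixteenth note = 3; quarter rest = 8; quarter note = 8; sixteenth note = 2; quarter rest = 8; dotted eighth note = 6.
Sum: 2 + 3 + 8 + 8 + 2 + 8 + 6 = 37.
Remaining: 40 − 37 = 3 thirty-second notes, which is a dotted sixteenth note.

dotted sixteenth note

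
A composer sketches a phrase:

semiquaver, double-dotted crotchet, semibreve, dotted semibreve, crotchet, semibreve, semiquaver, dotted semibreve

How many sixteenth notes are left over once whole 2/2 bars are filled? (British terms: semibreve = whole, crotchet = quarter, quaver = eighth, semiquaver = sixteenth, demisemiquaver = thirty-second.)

One bar of 2/2 = 16 sixteenth notes.
Working in sixteenth notes: semiquaver = 1; double-dotted crotchet = 7; semibreve = 16; dotted semibreve = 24; crotchet = 4; semibreve = 16; semiquaver = 1; dotted semibreve = 24.
Sum: 1 + 7 + 16 + 24 + 4 + 16 + 1 + 24 = 93.
93 ÷ 16 = 5 complete bars with 13 sixteenth notes remaining.

13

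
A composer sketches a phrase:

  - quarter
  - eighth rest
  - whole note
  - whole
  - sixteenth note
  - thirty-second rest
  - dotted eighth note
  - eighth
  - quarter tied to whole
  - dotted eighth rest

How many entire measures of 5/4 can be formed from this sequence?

3

One bar of 5/4 = 40 thirty-second notes.
In thirty-second notes: quarter = 8; eighth rest = 4; whole note = 32; whole = 32; sixteenth note = 2; thirty-second rest = 1; dotted eighth note = 6; eighth = 4; quarter tied to whole (quarter + whole) = 40; dotted eighth rest = 6.
Adding: 8 + 4 + 32 + 32 + 2 + 1 + 6 + 4 + 40 + 6 = 135.
135 ÷ 40 = 3 complete bars with 15 left over.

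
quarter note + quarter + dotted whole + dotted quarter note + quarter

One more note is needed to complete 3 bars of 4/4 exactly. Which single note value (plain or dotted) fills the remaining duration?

dotted quarter note

3 bars of 4/4 = 24 eighth notes.
Working in eighth notes: quarter note = 2; quarter = 2; dotted whole = 12; dotted quarter note = 3; quarter = 2.
Total: 2 + 2 + 12 + 3 + 2 = 21.
Remaining: 24 − 21 = 3 eighth notes, which is a dotted quarter note.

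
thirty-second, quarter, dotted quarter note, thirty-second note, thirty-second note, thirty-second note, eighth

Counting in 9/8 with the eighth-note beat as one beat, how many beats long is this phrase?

7

One eighth-note beat = 4 thirty-second notes.
Convert each value to thirty-second notes: thirty-second = 1; quarter = 8; dotted quarter note = 12; thirty-second note = 1; thirty-second note = 1; thirty-second note = 1; eighth = 4.
Sum: 1 + 8 + 12 + 1 + 1 + 1 + 4 = 28.
28 ÷ 4 = 7 beats.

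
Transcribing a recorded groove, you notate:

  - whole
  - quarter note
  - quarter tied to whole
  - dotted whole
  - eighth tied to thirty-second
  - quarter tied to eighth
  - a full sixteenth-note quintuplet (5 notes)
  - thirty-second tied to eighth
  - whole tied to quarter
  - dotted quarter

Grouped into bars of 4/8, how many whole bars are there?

13

One bar of 4/8 = 16 thirty-second notes.
In thirty-second notes: whole = 32; quarter note = 8; quarter tied to whole (quarter + whole) = 40; dotted whole = 48; eighth tied to thirty-second (eighth + thirty-second) = 5; quarter tied to eighth (quarter + eighth) = 12; a full sixteenth-note quintuplet (5 notes) (five quintuplet sixteenths span one quarter) = 8; thirty-second tied to eighth (thirty-second + eighth) = 5; whole tied to quarter (whole + quarter) = 40; dotted quarter = 12.
Total: 32 + 8 + 40 + 48 + 5 + 12 + 8 + 5 + 40 + 12 = 210.
210 ÷ 16 = 13 complete bars with 2 left over.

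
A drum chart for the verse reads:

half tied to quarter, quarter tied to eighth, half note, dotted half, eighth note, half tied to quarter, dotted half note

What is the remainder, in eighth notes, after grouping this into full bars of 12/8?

8

One bar of 12/8 = 12 eighth notes.
Convert each value to eighth notes: half tied to quarter (half + quarter) = 6; quarter tied to eighth (quarter + eighth) = 3; half note = 4; dotted half = 6; eighth note = 1; half tied to quarter (half + quarter) = 6; dotted half note = 6.
Adding: 6 + 3 + 4 + 6 + 1 + 6 + 6 = 32.
32 ÷ 12 = 2 complete bars with 8 eighth notes remaining.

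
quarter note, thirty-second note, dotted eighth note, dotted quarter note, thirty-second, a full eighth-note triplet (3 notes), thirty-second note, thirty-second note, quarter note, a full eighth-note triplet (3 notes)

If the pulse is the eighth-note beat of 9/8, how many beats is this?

13.5

One eighth-note beat = 4 thirty-second notes.
Each duration in thirty-second notes: quarter note = 8; thirty-second note = 1; dotted eighth note = 6; dotted quarter note = 12; thirty-second = 1; a full eighth-note triplet (3 notes) (three triplet eighths span one quarter) = 8; thirty-second note = 1; thirty-second note = 1; quarter note = 8; a full eighth-note triplet (3 notes) (three triplet eighths span one quarter) = 8.
Adding: 8 + 1 + 6 + 12 + 1 + 8 + 1 + 1 + 8 + 8 = 54.
54 ÷ 4 = 13.5 beats.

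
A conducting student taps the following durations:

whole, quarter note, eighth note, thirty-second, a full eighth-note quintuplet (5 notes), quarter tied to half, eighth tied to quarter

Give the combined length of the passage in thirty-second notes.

97

Working in thirty-second notes: whole = 32; quarter note = 8; eighth note = 4; thirty-second = 1; a full eighth-note quintuplet (5 notes) (five quintuplet eighths span one half) = 16; quarter tied to half (quarter + half) = 24; eighth tied to quarter (eighth + quarter) = 12.
Total: 32 + 8 + 4 + 1 + 16 + 24 + 12 = 97 thirty-second notes.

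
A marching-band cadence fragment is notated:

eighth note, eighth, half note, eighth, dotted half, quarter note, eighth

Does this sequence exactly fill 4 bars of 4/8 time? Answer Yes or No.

One bar of 4/8 = 4 eighth notes, so 4 bars = 16.
Each duration in eighth notes: eighth note = 1; eighth = 1; half note = 4; eighth = 1; dotted half = 6; quarter note = 2; eighth = 1.
Total: 1 + 1 + 4 + 1 + 6 + 2 + 1 = 16.
16 equals 16, so the answer is Yes.

Yes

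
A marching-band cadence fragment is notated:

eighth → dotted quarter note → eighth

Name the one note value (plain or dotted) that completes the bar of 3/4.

The bar of 3/4 = 6 eighth notes.
Convert each value to eighth notes: eighth = 1; dotted quarter note = 3; eighth = 1.
Altogether 1 + 3 + 1 = 5.
Remaining: 6 − 5 = 1 eighth note, which is a eighth note.

eighth note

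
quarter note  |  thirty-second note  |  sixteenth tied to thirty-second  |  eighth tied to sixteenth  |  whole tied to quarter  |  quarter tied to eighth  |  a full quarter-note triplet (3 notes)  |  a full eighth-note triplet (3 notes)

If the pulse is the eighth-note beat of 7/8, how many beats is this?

One eighth-note beat = 4 thirty-second notes.
Each duration in thirty-second notes: quarter note = 8; thirty-second note = 1; sixteenth tied to thirty-second (sixteenth + thirty-second) = 3; eighth tied to sixteenth (eighth + sixteenth) = 6; whole tied to quarter (whole + quarter) = 40; quarter tied to eighth (quarter + eighth) = 12; a full quarter-note triplet (3 notes) (three triplet quarters span one half) = 16; a full eighth-note triplet (3 notes) (three triplet eighths span one quarter) = 8.
Sum: 8 + 1 + 3 + 6 + 40 + 12 + 16 + 8 = 94.
94 ÷ 4 = 23.5 beats.

23.5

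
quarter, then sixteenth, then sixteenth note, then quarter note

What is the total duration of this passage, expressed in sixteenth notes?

10

Convert each value to sixteenth notes: quarter = 4; sixteenth = 1; sixteenth note = 1; quarter note = 4.
Adding: 4 + 1 + 1 + 4 = 10 sixteenth notes.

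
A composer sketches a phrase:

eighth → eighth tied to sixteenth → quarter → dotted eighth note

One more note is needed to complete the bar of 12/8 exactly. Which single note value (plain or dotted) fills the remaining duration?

The bar of 12/8 = 24 sixteenth notes.
Working in sixteenth notes: eighth = 2; eighth tied to sixteenth (eighth + sixteenth) = 3; quarter = 4; dotted eighth note = 3.
Adding: 2 + 3 + 4 + 3 = 12.
Remaining: 24 − 12 = 12 sixteenth notes, which is a dotted half note.

dotted half note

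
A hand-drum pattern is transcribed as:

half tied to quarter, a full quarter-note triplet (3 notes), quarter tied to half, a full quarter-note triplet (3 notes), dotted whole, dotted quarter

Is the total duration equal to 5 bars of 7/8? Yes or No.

Yes

One bar of 7/8 = 7 eighth notes, so 5 bars = 35.
Express everything in eighth notes: half tied to quarter (half + quarter) = 6; a full quarter-note triplet (3 notes) (three triplet quarters span one half) = 4; quarter tied to half (quarter + half) = 6; a full quarter-note triplet (3 notes) (three triplet quarters span one half) = 4; dotted whole = 12; dotted quarter = 3.
Adding: 6 + 4 + 6 + 4 + 12 + 3 = 35.
35 equals 35, so the answer is Yes.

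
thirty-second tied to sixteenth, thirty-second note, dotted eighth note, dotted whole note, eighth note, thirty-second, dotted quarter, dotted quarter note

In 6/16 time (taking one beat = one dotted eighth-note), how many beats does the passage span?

14.5

One dotted eighth-note beat = 6 thirty-second notes.
Convert each value to thirty-second notes: thirty-second tied to sixteenth (thirty-second + sixteenth) = 3; thirty-second note = 1; dotted eighth note = 6; dotted whole note = 48; eighth note = 4; thirty-second = 1; dotted quarter = 12; dotted quarter note = 12.
Total: 3 + 1 + 6 + 48 + 4 + 1 + 12 + 12 = 87.
87 ÷ 6 = 14.5 beats.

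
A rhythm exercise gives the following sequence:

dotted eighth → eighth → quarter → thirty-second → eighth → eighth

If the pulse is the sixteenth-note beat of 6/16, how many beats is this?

13.5

One sixteenth-note beat = 2 thirty-second notes.
Convert each value to thirty-second notes: dotted eighth = 6; eighth = 4; quarter = 8; thirty-second = 1; eighth = 4; eighth = 4.
Altogether 6 + 4 + 8 + 1 + 4 + 4 = 27.
27 ÷ 2 = 13.5 beats.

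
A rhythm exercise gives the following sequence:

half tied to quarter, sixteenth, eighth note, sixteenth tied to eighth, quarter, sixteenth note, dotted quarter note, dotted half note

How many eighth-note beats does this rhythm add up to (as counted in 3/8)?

One eighth-note beat = 2 sixteenth notes.
Convert each value to sixteenth notes: half tied to quarter (half + quarter) = 12; sixteenth = 1; eighth note = 2; sixteenth tied to eighth (sixteenth + eighth) = 3; quarter = 4; sixteenth note = 1; dotted quarter note = 6; dotted half note = 12.
Adding: 12 + 1 + 2 + 3 + 4 + 1 + 6 + 12 = 41.
41 ÷ 2 = 20.5 beats.

20.5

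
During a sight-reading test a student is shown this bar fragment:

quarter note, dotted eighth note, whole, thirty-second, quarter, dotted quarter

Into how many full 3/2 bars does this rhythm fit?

One bar of 3/2 = 48 thirty-second notes.
Express everything in thirty-second notes: quarter note = 8; dotted eighth note = 6; whole = 32; thirty-second = 1; quarter = 8; dotted quarter = 12.
Total: 8 + 6 + 32 + 1 + 8 + 12 = 67.
67 ÷ 48 = 1 complete bar with 19 left over.

1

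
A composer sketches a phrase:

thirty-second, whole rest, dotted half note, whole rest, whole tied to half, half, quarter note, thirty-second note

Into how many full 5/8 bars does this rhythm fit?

8

One bar of 5/8 = 20 thirty-second notes.
Working in thirty-second notes: thirty-second = 1; whole rest = 32; dotted half note = 24; whole rest = 32; whole tied to half (whole + half) = 48; half = 16; quarter note = 8; thirty-second note = 1.
Total: 1 + 32 + 24 + 32 + 48 + 16 + 8 + 1 = 162.
162 ÷ 20 = 8 complete bars with 2 left over.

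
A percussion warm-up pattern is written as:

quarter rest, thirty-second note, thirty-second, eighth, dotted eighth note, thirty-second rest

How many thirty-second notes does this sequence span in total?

21

Convert each value to thirty-second notes: quarter rest = 8; thirty-second note = 1; thirty-second = 1; eighth = 4; dotted eighth note = 6; thirty-second rest = 1.
Altogether 8 + 1 + 1 + 4 + 6 + 1 = 21 thirty-second notes.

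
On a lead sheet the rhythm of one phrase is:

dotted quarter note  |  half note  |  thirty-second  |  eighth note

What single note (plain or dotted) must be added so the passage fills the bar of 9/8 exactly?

dotted sixteenth note

The bar of 9/8 = 36 thirty-second notes.
Express everything in thirty-second notes: dotted quarter note = 12; half note = 16; thirty-second = 1; eighth note = 4.
Total: 12 + 16 + 1 + 4 = 33.
Remaining: 36 − 33 = 3 thirty-second notes, which is a dotted sixteenth note.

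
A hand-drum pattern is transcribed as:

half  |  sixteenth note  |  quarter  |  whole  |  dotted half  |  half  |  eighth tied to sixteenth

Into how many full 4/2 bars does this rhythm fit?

1

One bar of 4/2 = 32 sixteenth notes.
Express everything in sixteenth notes: half = 8; sixteenth note = 1; quarter = 4; whole = 16; dotted half = 12; half = 8; eighth tied to sixteenth (eighth + sixteenth) = 3.
Altogether 8 + 1 + 4 + 16 + 12 + 8 + 3 = 52.
52 ÷ 32 = 1 complete bar with 20 left over.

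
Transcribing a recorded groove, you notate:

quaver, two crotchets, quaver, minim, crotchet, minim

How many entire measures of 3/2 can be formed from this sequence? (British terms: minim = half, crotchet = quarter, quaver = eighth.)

1

One bar of 3/2 = 12 eighth notes.
Express everything in eighth notes: quaver = 1; crotchet = 2; crotchet = 2; quaver = 1; minim = 4; crotchet = 2; minim = 4.
Adding: 1 + 2 + 2 + 1 + 4 + 2 + 4 = 16.
16 ÷ 12 = 1 complete bar with 4 left over.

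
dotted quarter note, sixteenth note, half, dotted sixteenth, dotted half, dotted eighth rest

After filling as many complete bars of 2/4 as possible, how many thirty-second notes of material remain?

One bar of 2/4 = 16 thirty-second notes.
Each duration in thirty-second notes: dotted quarter note = 12; sixteenth note = 2; half = 16; dotted sixteenth = 3; dotted half = 24; dotted eighth rest = 6.
Adding: 12 + 2 + 16 + 3 + 24 + 6 = 63.
63 ÷ 16 = 3 complete bars with 15 thirty-second notes remaining.

15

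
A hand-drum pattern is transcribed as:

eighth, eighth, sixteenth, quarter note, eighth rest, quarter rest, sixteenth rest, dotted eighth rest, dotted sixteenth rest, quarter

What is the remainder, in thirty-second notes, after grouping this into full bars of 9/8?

One bar of 9/8 = 36 thirty-second notes.
Working in thirty-second notes: eighth = 4; eighth = 4; sixteenth = 2; quarter note = 8; eighth rest = 4; quarter rest = 8; sixteenth rest = 2; dotted eighth rest = 6; dotted sixteenth rest = 3; quarter = 8.
Adding: 4 + 4 + 2 + 8 + 4 + 8 + 2 + 6 + 3 + 8 = 49.
49 ÷ 36 = 1 complete bar with 13 thirty-second notes remaining.

13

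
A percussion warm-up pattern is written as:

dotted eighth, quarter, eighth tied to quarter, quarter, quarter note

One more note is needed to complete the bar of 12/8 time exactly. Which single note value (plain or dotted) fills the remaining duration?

The bar of 12/8 = 24 sixteenth notes.
Each duration in sixteenth notes: dotted eighth = 3; quarter = 4; eighth tied to quarter (eighth + quarter) = 6; quarter = 4; quarter note = 4.
Total: 3 + 4 + 6 + 4 + 4 = 21.
Remaining: 24 − 21 = 3 sixteenth notes, which is a dotted eighth note.

dotted eighth note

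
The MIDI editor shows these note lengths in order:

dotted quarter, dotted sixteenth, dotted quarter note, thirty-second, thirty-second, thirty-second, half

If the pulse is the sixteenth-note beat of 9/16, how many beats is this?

One sixteenth-note beat = 2 thirty-second notes.
Express everything in thirty-second notes: dotted quarter = 12; dotted sixteenth = 3; dotted quarter note = 12; thirty-second = 1; thirty-second = 1; thirty-second = 1; half = 16.
Total: 12 + 3 + 12 + 1 + 1 + 1 + 16 = 46.
46 ÷ 2 = 23 beats.

23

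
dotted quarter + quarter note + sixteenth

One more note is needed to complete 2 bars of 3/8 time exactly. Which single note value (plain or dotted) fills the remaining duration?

sixteenth note

2 bars of 3/8 = 12 sixteenth notes.
Convert each value to sixteenth notes: dotted quarter = 6; quarter note = 4; sixteenth = 1.
Sum: 6 + 4 + 1 = 11.
Remaining: 12 − 11 = 1 sixteenth note, which is a sixteenth note.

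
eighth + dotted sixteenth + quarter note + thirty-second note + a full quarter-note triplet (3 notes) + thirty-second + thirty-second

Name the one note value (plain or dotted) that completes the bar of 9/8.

The bar of 9/8 = 36 thirty-second notes.
Convert each value to thirty-second notes: eighth = 4; dotted sixteenth = 3; quarter note = 8; thirty-second note = 1; a full quarter-note triplet (3 notes) (three triplet quarters span one half) = 16; thirty-second = 1; thirty-second = 1.
Adding: 4 + 3 + 8 + 1 + 16 + 1 + 1 = 34.
Remaining: 36 − 34 = 2 thirty-second notes, which is a sixteenth note.

sixteenth note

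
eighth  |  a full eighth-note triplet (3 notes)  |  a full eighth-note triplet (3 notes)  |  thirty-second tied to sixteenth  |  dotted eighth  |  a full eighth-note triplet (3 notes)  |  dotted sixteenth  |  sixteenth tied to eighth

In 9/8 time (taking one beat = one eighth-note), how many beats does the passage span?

One eighth-note beat = 4 thirty-second notes.
In thirty-second notes: eighth = 4; a full eighth-note triplet (3 notes) (three triplet eighths span one quarter) = 8; a full eighth-note triplet (3 notes) (three triplet eighths span one quarter) = 8; thirty-second tied to sixteenth (thirty-second + sixteenth) = 3; dotted eighth = 6; a full eighth-note triplet (3 notes) (three triplet eighths span one quarter) = 8; dotted sixteenth = 3; sixteenth tied to eighth (sixteenth + eighth) = 6.
Sum: 4 + 8 + 8 + 3 + 6 + 8 + 3 + 6 = 46.
46 ÷ 4 = 11.5 beats.

11.5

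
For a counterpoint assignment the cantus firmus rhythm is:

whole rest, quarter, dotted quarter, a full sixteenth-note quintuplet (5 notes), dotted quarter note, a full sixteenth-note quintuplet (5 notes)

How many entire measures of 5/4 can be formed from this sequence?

One bar of 5/4 = 10 eighth notes.
Each duration in eighth notes: whole rest = 8; quarter = 2; dotted quarter = 3; a full sixteenth-note quintuplet (5 notes) (five quintuplet sixteenths span one quarter) = 2; dotted quarter note = 3; a full sixteenth-note quintuplet (5 notes) (five quintuplet sixteenths span one quarter) = 2.
Adding: 8 + 2 + 3 + 2 + 3 + 2 = 20.
20 ÷ 10 = 2 complete bars with 0 left over.

2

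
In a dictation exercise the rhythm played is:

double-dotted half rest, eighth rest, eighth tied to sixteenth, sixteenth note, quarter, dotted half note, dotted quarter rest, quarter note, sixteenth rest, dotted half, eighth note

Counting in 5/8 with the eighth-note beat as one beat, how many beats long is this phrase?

30.5

One eighth-note beat = 2 sixteenth notes.
Working in sixteenth notes: double-dotted half rest = 14; eighth rest = 2; eighth tied to sixteenth (eighth + sixteenth) = 3; sixteenth note = 1; quarter = 4; dotted half note = 12; dotted quarter rest = 6; quarter note = 4; sixteenth rest = 1; dotted half = 12; eighth note = 2.
Sum: 14 + 2 + 3 + 1 + 4 + 12 + 6 + 4 + 1 + 12 + 2 = 61.
61 ÷ 2 = 30.5 beats.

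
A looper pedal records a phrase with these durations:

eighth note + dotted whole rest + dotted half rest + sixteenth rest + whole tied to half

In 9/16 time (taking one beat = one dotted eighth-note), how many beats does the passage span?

One dotted eighth-note beat = 3 sixteenth notes.
In sixteenth notes: eighth note = 2; dotted whole rest = 24; dotted half rest = 12; sixteenth rest = 1; whole tied to half (whole + half) = 24.
Total: 2 + 24 + 12 + 1 + 24 = 63.
63 ÷ 3 = 21 beats.

21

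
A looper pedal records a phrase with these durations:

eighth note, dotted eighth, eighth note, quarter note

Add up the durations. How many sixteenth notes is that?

Each duration in sixteenth notes: eighth note = 2; dotted eighth = 3; eighth note = 2; quarter note = 4.
Total: 2 + 3 + 2 + 4 = 11 sixteenth notes.

11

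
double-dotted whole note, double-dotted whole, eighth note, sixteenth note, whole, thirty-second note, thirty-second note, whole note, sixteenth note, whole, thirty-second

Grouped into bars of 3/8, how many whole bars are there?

One bar of 3/8 = 12 thirty-second notes.
Convert each value to thirty-second notes: double-dotted whole note = 56; double-dotted whole = 56; eighth note = 4; sixteenth note = 2; whole = 32; thirty-second note = 1; thirty-second note = 1; whole note = 32; sixteenth note = 2; whole = 32; thirty-second = 1.
Sum: 56 + 56 + 4 + 2 + 32 + 1 + 1 + 32 + 2 + 32 + 1 = 219.
219 ÷ 12 = 18 complete bars with 3 left over.

18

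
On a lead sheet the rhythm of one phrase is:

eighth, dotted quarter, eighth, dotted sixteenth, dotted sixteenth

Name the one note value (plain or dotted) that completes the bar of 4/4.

The bar of 4/4 = 32 thirty-second notes.
Each duration in thirty-second notes: eighth = 4; dotted quarter = 12; eighth = 4; dotted sixteenth = 3; dotted sixteenth = 3.
Adding: 4 + 12 + 4 + 3 + 3 = 26.
Remaining: 32 − 26 = 6 thirty-second notes, which is a dotted eighth note.

dotted eighth note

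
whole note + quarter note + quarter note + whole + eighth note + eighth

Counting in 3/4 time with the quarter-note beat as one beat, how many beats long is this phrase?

11

One quarter-note beat = 2 eighth notes.
Express everything in eighth notes: whole note = 8; quarter note = 2; quarter note = 2; whole = 8; eighth note = 1; eighth = 1.
Total: 8 + 2 + 2 + 8 + 1 + 1 = 22.
22 ÷ 2 = 11 beats.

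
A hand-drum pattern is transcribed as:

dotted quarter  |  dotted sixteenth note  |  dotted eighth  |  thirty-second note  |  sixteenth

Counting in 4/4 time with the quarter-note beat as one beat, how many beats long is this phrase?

3

One quarter-note beat = 8 thirty-second notes.
Working in thirty-second notes: dotted quarter = 12; dotted sixteenth note = 3; dotted eighth = 6; thirty-second note = 1; sixteenth = 2.
Sum: 12 + 3 + 6 + 1 + 2 = 24.
24 ÷ 8 = 3 beats.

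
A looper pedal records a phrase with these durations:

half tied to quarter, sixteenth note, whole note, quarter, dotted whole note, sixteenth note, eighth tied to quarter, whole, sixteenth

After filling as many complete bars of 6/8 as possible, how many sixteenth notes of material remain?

One bar of 6/8 = 12 sixteenth notes.
Working in sixteenth notes: half tied to quarter (half + quarter) = 12; sixteenth note = 1; whole note = 16; quarter = 4; dotted whole note = 24; sixteenth note = 1; eighth tied to quarter (eighth + quarter) = 6; whole = 16; sixteenth = 1.
Adding: 12 + 1 + 16 + 4 + 24 + 1 + 6 + 16 + 1 = 81.
81 ÷ 12 = 6 complete bars with 9 sixteenth notes remaining.

9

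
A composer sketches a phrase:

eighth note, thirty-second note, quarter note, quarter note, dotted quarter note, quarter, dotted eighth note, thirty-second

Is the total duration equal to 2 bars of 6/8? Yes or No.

Yes

One bar of 6/8 = 24 thirty-second notes, so 2 bars = 48.
Working in thirty-second notes: eighth note = 4; thirty-second note = 1; quarter note = 8; quarter note = 8; dotted quarter note = 12; quarter = 8; dotted eighth note = 6; thirty-second = 1.
Sum: 4 + 1 + 8 + 8 + 12 + 8 + 6 + 1 = 48.
48 equals 48, so the answer is Yes.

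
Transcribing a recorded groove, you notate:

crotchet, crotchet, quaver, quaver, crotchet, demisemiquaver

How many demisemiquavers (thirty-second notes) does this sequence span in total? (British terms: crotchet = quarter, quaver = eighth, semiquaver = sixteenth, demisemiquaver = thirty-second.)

33

Each duration in thirty-second notes: crotchet = 8; crotchet = 8; quaver = 4; quaver = 4; crotchet = 8; demisemiquaver = 1.
Adding: 8 + 8 + 4 + 4 + 8 + 1 = 33 thirty-second notes.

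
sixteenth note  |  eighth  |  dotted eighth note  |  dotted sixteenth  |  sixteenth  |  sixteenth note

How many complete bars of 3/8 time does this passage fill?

One bar of 3/8 = 12 thirty-second notes.
Convert each value to thirty-second notes: sixteenth note = 2; eighth = 4; dotted eighth note = 6; dotted sixteenth = 3; sixteenth = 2; sixteenth note = 2.
Adding: 2 + 4 + 6 + 3 + 2 + 2 = 19.
19 ÷ 12 = 1 complete bar with 7 left over.

1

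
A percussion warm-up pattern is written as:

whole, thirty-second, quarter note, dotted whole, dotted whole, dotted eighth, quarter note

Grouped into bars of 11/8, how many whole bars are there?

One bar of 11/8 = 44 thirty-second notes.
Convert each value to thirty-second notes: whole = 32; thirty-second = 1; quarter note = 8; dotted whole = 48; dotted whole = 48; dotted eighth = 6; quarter note = 8.
Adding: 32 + 1 + 8 + 48 + 48 + 6 + 8 = 151.
151 ÷ 44 = 3 complete bars with 19 left over.

3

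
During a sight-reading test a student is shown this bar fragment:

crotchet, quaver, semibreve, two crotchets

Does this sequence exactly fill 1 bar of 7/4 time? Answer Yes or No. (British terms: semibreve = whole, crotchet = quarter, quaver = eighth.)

No

One bar of 7/4 = 14 eighth notes.
Each duration in eighth notes: crotchet = 2; quaver = 1; semibreve = 8; crotchet = 2; crotchet = 2.
Sum: 2 + 1 + 8 + 2 + 2 = 15.
15 exceeds 14, so the answer is No.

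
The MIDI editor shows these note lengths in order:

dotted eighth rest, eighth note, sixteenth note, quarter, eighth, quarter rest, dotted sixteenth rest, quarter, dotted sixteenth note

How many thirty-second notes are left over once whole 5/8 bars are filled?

One bar of 5/8 = 20 thirty-second notes.
Each duration in thirty-second notes: dotted eighth rest = 6; eighth note = 4; sixteenth note = 2; quarter = 8; eighth = 4; quarter rest = 8; dotted sixteenth rest = 3; quarter = 8; dotted sixteenth note = 3.
Sum: 6 + 4 + 2 + 8 + 4 + 8 + 3 + 8 + 3 = 46.
46 ÷ 20 = 2 complete bars with 6 thirty-second notes remaining.

6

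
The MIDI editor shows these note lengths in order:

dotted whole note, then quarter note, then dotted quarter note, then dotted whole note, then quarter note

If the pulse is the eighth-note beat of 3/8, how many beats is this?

31

One eighth-note beat = 2 sixteenth notes.
Each duration in sixteenth notes: dotted whole note = 24; quarter note = 4; dotted quarter note = 6; dotted whole note = 24; quarter note = 4.
Total: 24 + 4 + 6 + 24 + 4 = 62.
62 ÷ 2 = 31 beats.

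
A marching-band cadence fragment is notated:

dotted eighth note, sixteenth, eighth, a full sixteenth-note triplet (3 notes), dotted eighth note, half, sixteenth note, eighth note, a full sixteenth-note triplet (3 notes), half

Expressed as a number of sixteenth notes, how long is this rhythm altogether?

32

Each duration in sixteenth notes: dotted eighth note = 3; sixteenth = 1; eighth = 2; a full sixteenth-note triplet (3 notes) (three triplet sixteenths span one eighth) = 2; dotted eighth note = 3; half = 8; sixteenth note = 1; eighth note = 2; a full sixteenth-note triplet (3 notes) (three triplet sixteenths span one eighth) = 2; half = 8.
Adding: 3 + 1 + 2 + 2 + 3 + 8 + 1 + 2 + 2 + 8 = 32 sixteenth notes.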